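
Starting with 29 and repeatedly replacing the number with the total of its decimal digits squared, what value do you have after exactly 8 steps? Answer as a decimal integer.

29 → 2² + 9² = 85
85 → 8² + 5² = 89
89 → 8² + 9² = 145
145 → 1² + 4² + 5² = 42
42 → 4² + 2² = 20
20 → 2² + 0² = 4
4 → 4² = 16
16 → 1² + 6² = 37

37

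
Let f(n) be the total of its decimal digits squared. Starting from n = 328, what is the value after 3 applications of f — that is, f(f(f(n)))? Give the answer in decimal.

145

328 → 3² + 2² + 8² = 77
77 → 7² + 7² = 98
98 → 9² + 8² = 145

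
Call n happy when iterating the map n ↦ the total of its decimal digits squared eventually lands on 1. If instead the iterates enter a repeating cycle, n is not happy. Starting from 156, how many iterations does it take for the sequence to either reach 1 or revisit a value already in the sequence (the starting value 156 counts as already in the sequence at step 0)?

156 → 1² + 5² + 6² = 62
62 → 6² + 2² = 40
40 → 4² + 0² = 16
16 → 1² + 6² = 37
37 → 3² + 7² = 58
58 → 5² + 8² = 89
89 → 8² + 9² = 145
145 → 1² + 4² + 5² = 42
42 → 4² + 2² = 20
20 → 2² + 0² = 4
4 → 4² = 16  — 16 repeats.
That took 11 steps.

11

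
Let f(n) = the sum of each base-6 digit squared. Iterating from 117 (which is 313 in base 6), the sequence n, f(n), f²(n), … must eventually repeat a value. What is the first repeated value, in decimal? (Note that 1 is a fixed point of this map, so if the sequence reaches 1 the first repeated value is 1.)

117 = (3,1,3)_6 → 19
19 = (3,1)_6 → 10
10 = (1,4)_6 → 17
17 = (2,5)_6 → 29
29 = (4,5)_6 → 41
41 = (1,0,5)_6 → 26
26 = (4,2)_6 → 20
20 = (3,2)_6 → 13
13 = (2,1)_6 → 5
5 = (5)_6 → 25
25 = (4,1)_6 → 17  — 17 already appeared earlier.

17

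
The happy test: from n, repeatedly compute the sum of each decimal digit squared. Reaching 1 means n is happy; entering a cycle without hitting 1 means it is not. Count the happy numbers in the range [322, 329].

2

322: 322 → 17 → 50 → 25 → 29 → 85 → 89 → 145 → 42 → 20 → 4 → 16 → 37 → 58 → 89  (repeats 89)
323: 323 → 22 → 8 → 64 → 52 → 29 → 85 → 89 → 145 → 42 → 20 → 4 → 16 → 37 → 58 → 89  (repeats 89)
324: 324 → 29 → 85 → 89 → 145 → 42 → 20 → 4 → 16 → 37 → 58 → 89  (repeats 89)
325: 325 → 38 → 73 → 58 → 89 → 145 → 42 → 20 → 4 → 16 → 37 → 58  (repeats 58)
326: 326 → 49 → 97 → 130 → 10 → 1  (reaches 1)
327: 327 → 62 → 40 → 16 → 37 → 58 → 89 → 145 → 42 → 20 → 4 → 16  (repeats 16)
328: 328 → 77 → 98 → 145 → 42 → 20 → 4 → 16 → 37 → 58 → 89 → 145  (repeats 145)
329: 329 → 94 → 97 → 130 → 10 → 1  (reaches 1)
happy: 326, 329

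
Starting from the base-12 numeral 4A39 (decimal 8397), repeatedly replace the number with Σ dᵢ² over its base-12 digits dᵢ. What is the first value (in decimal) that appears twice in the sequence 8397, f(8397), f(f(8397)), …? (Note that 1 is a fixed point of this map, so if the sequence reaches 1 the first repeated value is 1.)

25

8397 = (4,10,3,9)_12 → 4² + 10² + 3² + 9² = 206
206 = (1,5,2)_12 → 1² + 5² + 2² = 30
30 = (2,6)_12 → 2² + 6² = 40
40 = (3,4)_12 → 3² + 4² = 25
25 = (2,1)_12 → 2² + 1² = 5
5 = (5)_12 → 5² = 25  — 25 already appeared earlier.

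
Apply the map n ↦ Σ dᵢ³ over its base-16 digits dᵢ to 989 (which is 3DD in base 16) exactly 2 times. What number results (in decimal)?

191

989 = (3,13,13)_16 → 3³ + 13³ + 13³ = 27 + 2197 + 2197 = 4421
4421 = (1,1,4,5)_16 → 1³ + 1³ + 4³ + 5³ = 1 + 1 + 64 + 125 = 191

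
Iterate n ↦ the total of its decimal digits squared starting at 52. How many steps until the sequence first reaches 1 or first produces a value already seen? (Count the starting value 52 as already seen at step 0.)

11

52 → 5² + 2² = 25 + 4 = 29
29 → 2² + 9² = 4 + 81 = 85
85 → 8² + 5² = 64 + 25 = 89
89 → 8² + 9² = 64 + 81 = 145
145 → 1² + 4² + 5² = 1 + 16 + 25 = 42
42 → 4² + 2² = 16 + 4 = 20
20 → 2² + 0² = 4 + 0 = 4
4 → 4² = 16
16 → 1² + 6² = 1 + 36 = 37
37 → 3² + 7² = 9 + 49 = 58
58 → 5² + 8² = 25 + 64 = 89  — 89 repeats.
That took 11 steps.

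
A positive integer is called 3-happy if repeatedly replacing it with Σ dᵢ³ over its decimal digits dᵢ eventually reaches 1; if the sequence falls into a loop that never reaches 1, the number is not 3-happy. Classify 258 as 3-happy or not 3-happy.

258 → 2³ + 5³ + 8³ = 8 + 125 + 512 = 645
645 → 6³ + 4³ + 5³ = 216 + 64 + 125 = 405
405 → 4³ + 0³ + 5³ = 64 + 0 + 125 = 189
189 → 1³ + 8³ + 9³ = 1 + 512 + 729 = 1242
1242 → 1³ + 2³ + 4³ + 2³ = 1 + 8 + 64 + 8 = 81
81 → 8³ + 1³ = 512 + 1 = 513
513 → 5³ + 1³ + 3³ = 125 + 1 + 27 = 153
153 → 1³ + 5³ + 3³ = 1 + 125 + 27 = 153  — 153 already seen; the sequence cycles without reaching 1.

not 3-happy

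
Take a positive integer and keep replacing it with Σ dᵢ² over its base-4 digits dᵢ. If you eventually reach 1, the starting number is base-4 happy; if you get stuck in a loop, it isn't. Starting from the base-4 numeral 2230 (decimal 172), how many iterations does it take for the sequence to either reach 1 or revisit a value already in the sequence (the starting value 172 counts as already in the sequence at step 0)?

4

172 = (2,2,3,0)_4 → 2² + 2² + 3² + 0² = 4 + 4 + 9 + 0 = 17
17 = (1,0,1)_4 → 1² + 0² + 1² = 1 + 0 + 1 = 2
2 = (2)_4 → 2² = 4
4 = (1,0)_4 → 1² + 0² = 1 + 0 = 1  — reached 1.
That took 4 steps.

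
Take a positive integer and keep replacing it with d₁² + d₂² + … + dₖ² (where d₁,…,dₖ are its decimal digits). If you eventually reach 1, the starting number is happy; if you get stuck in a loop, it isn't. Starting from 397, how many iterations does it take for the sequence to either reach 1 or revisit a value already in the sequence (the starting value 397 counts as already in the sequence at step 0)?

6

397 → 3² + 9² + 7² = 9 + 81 + 49 = 139
139 → 1² + 3² + 9² = 1 + 9 + 81 = 91
91 → 9² + 1² = 81 + 1 = 82
82 → 8² + 2² = 64 + 4 = 68
68 → 6² + 8² = 36 + 64 = 100
100 → 1² + 0² + 0² = 1 + 0 + 0 = 1  — reached 1.
That took 6 steps.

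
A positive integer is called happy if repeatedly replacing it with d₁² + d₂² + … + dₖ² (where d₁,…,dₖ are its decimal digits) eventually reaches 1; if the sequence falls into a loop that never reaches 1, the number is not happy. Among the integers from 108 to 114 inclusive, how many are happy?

1

108: 108 → 65 → 61 → 37 → 58 → 89 → 145 → 42 → 20 → 4 → 16 → 37  (repeats 37)
109: 109 → 82 → 68 → 100 → 1  (reaches 1)
110: 110 → 2 → 4 → 16 → 37 → 58 → 89 → 145 → 42 → 20 → 4  (repeats 4)
111: 111 → 3 → 9 → 81 → 65 → 61 → 37 → 58 → 89 → 145 → 42 → 20 → 4 → 16 → 37  (repeats 37)
112: 112 → 6 → 36 → 45 → 41 → 17 → 50 → 25 → 29 → 85 → 89 → 145 → 42 → 20 → 4 → 16 → 37 → 58 → 89  (repeats 89)
113: 113 → 11 → 2 → 4 → 16 → 37 → 58 → 89 → 145 → 42 → 20 → 4  (repeats 4)
114: 114 → 18 → 65 → 61 → 37 → 58 → 89 → 145 → 42 → 20 → 4 → 16 → 37  (repeats 37)
happy: 109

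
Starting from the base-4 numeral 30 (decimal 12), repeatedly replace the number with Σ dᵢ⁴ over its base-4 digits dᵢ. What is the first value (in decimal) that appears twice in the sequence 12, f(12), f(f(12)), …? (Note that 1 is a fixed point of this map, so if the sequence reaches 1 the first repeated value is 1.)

81

12 = (3,0)_4 → 3⁴ + 0⁴ = 81
81 = (1,1,0,1)_4 → 1⁴ + 1⁴ + 0⁴ + 1⁴ = 3
3 = (3)_4 → 3⁴ = 81  — 81 already appeared earlier.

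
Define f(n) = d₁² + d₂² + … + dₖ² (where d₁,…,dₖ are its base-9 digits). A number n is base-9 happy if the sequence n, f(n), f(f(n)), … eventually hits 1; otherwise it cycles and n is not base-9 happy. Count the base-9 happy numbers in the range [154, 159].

154: 154 → 66 → 58 → 52 → 74 → 68 → 74  (repeats 74)
155: 155 → 69 → 85 → 17 → 65 → 53 → 89 → 65  (repeats 65)
156: 156 → 74 → 68 → 74  (repeats 74)
157: 157 → 81 → 1  (reaches 1)
158: 158 → 90 → 2 → 4 → 16 → 50 → 50  (repeats 50)
159: 159 → 101 → 9 → 1  (reaches 1)
base-9 happy: 157, 159

2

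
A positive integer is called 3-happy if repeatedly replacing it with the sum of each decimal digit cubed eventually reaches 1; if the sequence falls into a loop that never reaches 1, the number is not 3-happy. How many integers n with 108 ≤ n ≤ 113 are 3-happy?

1

108: 108 → 513 → 153 → 153  — not 3-happy
109: 109 → 730 → 370 → 370  — not 3-happy
110: 110 → 2 → 8 → 512 → 134 → 92 → 737 → 713 → 371 → 371  — not 3-happy
111: 111 → 3 → 27 → 351 → 153 → 153  — not 3-happy
112: 112 → 10 → 1  — 3-happy
113: 113 → 29 → 737 → 713 → 371 → 371  — not 3-happy
3-happy: 112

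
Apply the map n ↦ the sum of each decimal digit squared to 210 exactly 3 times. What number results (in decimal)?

210 → 2² + 1² + 0² = 5
5 → 5² = 25
25 → 2² + 5² = 29

29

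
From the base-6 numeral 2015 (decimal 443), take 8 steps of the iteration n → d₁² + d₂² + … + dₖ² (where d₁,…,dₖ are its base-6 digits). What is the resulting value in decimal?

13

443 = (2,0,1,5)_6 → 2² + 0² + 1² + 5² = 4 + 0 + 1 + 25 = 30
30 = (5,0)_6 → 5² + 0² = 25 + 0 = 25
25 = (4,1)_6 → 4² + 1² = 16 + 1 = 17
17 = (2,5)_6 → 2² + 5² = 4 + 25 = 29
29 = (4,5)_6 → 4² + 5² = 16 + 25 = 41
41 = (1,0,5)_6 → 1² + 0² + 5² = 1 + 0 + 25 = 26
26 = (4,2)_6 → 4² + 2² = 16 + 4 = 20
20 = (3,2)_6 → 3² + 2² = 9 + 4 = 13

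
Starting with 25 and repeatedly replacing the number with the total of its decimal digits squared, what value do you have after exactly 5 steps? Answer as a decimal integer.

25 → 2² + 5² = 4 + 25 = 29
29 → 2² + 9² = 4 + 81 = 85
85 → 8² + 5² = 64 + 25 = 89
89 → 8² + 9² = 64 + 81 = 145
145 → 1² + 4² + 5² = 1 + 16 + 25 = 42

42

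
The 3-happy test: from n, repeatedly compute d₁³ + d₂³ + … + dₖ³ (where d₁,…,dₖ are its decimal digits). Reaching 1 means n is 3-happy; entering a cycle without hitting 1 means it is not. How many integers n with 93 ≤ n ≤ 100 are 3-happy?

1

93: 93 → 756 → 684 → 792 → 1080 → 513 → 153 → 153  (repeats 153)
94: 94 → 793 → 1099 → 1459 → 919 → 1459  (repeats 1459)
95: 95 → 854 → 701 → 344 → 155 → 251 → 134 → 92 → 737 → 713 → 371 → 371  (repeats 371)
96: 96 → 945 → 918 → 1242 → 81 → 513 → 153 → 153  (repeats 153)
97: 97 → 1072 → 352 → 160 → 217 → 352  (repeats 352)
98: 98 → 1241 → 74 → 407 → 407  (repeats 407)
99: 99 → 1458 → 702 → 351 → 153 → 153  (repeats 153)
100: 100 → 1  (reaches 1)
3-happy: 100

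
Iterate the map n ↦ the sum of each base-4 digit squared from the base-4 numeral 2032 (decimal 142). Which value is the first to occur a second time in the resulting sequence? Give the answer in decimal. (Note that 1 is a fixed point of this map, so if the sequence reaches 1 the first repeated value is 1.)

1

142 = (2,0,3,2)_4 → 2² + 0² + 3² + 2² = 17
17 = (1,0,1)_4 → 1² + 0² + 1² = 2
2 = (2)_4 → 2² = 4
4 = (1,0)_4 → 1² + 0² = 1  — reached the fixed point 1.
1 → 1, so 1 is the first repeated value.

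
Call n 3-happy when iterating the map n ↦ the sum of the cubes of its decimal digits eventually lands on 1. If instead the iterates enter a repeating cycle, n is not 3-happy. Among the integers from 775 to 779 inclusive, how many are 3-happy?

775: 775 → 811 → 514 → 190 → 730 → 370 → 370  — not 3-happy
776: 776 → 902 → 737 → 713 → 371 → 371  — not 3-happy
777: 777 → 1029 → 738 → 882 → 1032 → 36 → 243 → 99 → 1458 → 702 → 351 → 153 → 153  — not 3-happy
778: 778 → 1198 → 1243 → 100 → 1  — 3-happy
779: 779 → 1415 → 191 → 731 → 371 → 371  — not 3-happy
3-happy: 778

1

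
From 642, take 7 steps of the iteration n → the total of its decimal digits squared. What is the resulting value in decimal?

42

642 → 6² + 4² + 2² = 36 + 16 + 4 = 56
56 → 5² + 6² = 25 + 36 = 61
61 → 6² + 1² = 36 + 1 = 37
37 → 3² + 7² = 9 + 49 = 58
58 → 5² + 8² = 25 + 64 = 89
89 → 8² + 9² = 64 + 81 = 145
145 → 1² + 4² + 5² = 1 + 16 + 25 = 42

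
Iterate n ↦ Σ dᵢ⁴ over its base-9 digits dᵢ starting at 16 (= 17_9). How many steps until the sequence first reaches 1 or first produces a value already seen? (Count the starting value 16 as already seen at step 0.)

14

16 = (1,7)_9 → 1⁴ + 7⁴ = 1 + 2401 = 2402
2402 = (3,2,5,8)_9 → 3⁴ + 2⁴ + 5⁴ + 8⁴ = 81 + 16 + 625 + 4096 = 4818
4818 = (6,5,4,3)_9 → 6⁴ + 5⁴ + 4⁴ + 3⁴ = 1296 + 625 + 256 + 81 = 2258
2258 = (3,0,7,8)_9 → 3⁴ + 0⁴ + 7⁴ + 8⁴ = 81 + 0 + 2401 + 4096 = 6578
6578 = (1,0,0,1,8)_9 → 1⁴ + 0⁴ + 0⁴ + 1⁴ + 8⁴ = 1 + 0 + 0 + 1 + 4096 = 4098
4098 = (5,5,5,3)_9 → 5⁴ + 5⁴ + 5⁴ + 3⁴ = 625 + 625 + 625 + 81 = 1956
1956 = (2,6,1,3)_9 → 2⁴ + 6⁴ + 1⁴ + 3⁴ = 16 + 1296 + 1 + 81 = 1394
1394 = (1,8,1,8)_9 → 1⁴ + 8⁴ + 1⁴ + 8⁴ = 1 + 4096 + 1 + 4096 = 8194
8194 = (1,2,2,1,4)_9 → 1⁴ + 2⁴ + 2⁴ + 1⁴ + 4⁴ = 1 + 16 + 16 + 1 + 256 = 290
290 = (3,5,2)_9 → 3⁴ + 5⁴ + 2⁴ = 81 + 625 + 16 = 722
722 = (8,8,2)_9 → 8⁴ + 8⁴ + 2⁴ = 4096 + 4096 + 16 = 8208
8208 = (1,2,2,3,0)_9 → 1⁴ + 2⁴ + 2⁴ + 3⁴ + 0⁴ = 1 + 16 + 16 + 81 + 0 = 114
114 = (1,3,6)_9 → 1⁴ + 3⁴ + 6⁴ = 1 + 81 + 1296 = 1378
1378 = (1,8,0,1)_9 → 1⁴ + 8⁴ + 0⁴ + 1⁴ = 1 + 4096 + 0 + 1 = 4098  — 4098 repeats.
That took 14 steps.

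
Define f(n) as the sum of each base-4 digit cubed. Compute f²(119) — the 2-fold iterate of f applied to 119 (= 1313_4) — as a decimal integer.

119 = (1,3,1,3)_4 → 1³ + 3³ + 1³ + 3³ = 56
56 = (3,2,0)_4 → 3³ + 2³ + 0³ = 35

35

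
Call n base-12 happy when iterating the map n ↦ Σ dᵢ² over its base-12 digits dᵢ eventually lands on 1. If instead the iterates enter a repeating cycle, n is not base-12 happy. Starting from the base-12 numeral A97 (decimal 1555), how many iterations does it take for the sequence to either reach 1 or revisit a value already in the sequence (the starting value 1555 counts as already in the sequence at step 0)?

1555 = (10,9,7)_12 → 230
230 = (1,7,2)_12 → 54
54 = (4,6)_12 → 52
52 = (4,4)_12 → 32
32 = (2,8)_12 → 68
68 = (5,8)_12 → 89
89 = (7,5)_12 → 74
74 = (6,2)_12 → 40
40 = (3,4)_12 → 25
25 = (2,1)_12 → 5
5 = (5)_12 → 25  — 25 repeats.
That took 11 steps.

11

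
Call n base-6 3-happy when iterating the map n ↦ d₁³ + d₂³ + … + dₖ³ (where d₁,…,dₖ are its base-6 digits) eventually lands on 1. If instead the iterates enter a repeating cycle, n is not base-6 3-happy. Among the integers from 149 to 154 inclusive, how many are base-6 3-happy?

149: 149 → 189 → 153 → 92 → 43 → 3 → 27 → 91 → 36 → 1  (reaches 1)
150: 150 → 65 → 190 → 190  (repeats 190)
151: 151 → 66 → 126 → 54 → 28 → 128 → 62 → 73 → 9 → 28  (repeats 28)
152: 152 → 73 → 9 → 28 → 128 → 62 → 73  (repeats 73)
153: 153 → 92 → 43 → 3 → 27 → 91 → 36 → 1  (reaches 1)
154: 154 → 129 → 81 → 36 → 1  (reaches 1)
base-6 3-happy: 149, 153, 154

3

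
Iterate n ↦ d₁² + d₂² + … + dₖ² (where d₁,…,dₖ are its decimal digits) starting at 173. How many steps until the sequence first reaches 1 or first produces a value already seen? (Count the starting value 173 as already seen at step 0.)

11

173 → 1² + 7² + 3² = 59
59 → 5² + 9² = 106
106 → 1² + 0² + 6² = 37
37 → 3² + 7² = 58
58 → 5² + 8² = 89
89 → 8² + 9² = 145
145 → 1² + 4² + 5² = 42
42 → 4² + 2² = 20
20 → 2² + 0² = 4
4 → 4² = 16
16 → 1² + 6² = 37  — 37 repeats.
That took 11 steps.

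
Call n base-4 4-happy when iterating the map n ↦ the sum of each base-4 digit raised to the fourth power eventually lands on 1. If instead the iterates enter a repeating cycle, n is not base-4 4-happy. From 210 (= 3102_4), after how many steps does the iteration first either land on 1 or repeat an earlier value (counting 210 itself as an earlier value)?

210 = (3,1,0,2)_4 → 3⁴ + 1⁴ + 0⁴ + 2⁴ = 98
98 = (1,2,0,2)_4 → 1⁴ + 2⁴ + 0⁴ + 2⁴ = 33
33 = (2,0,1)_4 → 2⁴ + 0⁴ + 1⁴ = 17
17 = (1,0,1)_4 → 1⁴ + 0⁴ + 1⁴ = 2
2 = (2)_4 → 2⁴ = 16
16 = (1,0,0)_4 → 1⁴ + 0⁴ + 0⁴ = 1  — reached 1.
That took 6 steps.

6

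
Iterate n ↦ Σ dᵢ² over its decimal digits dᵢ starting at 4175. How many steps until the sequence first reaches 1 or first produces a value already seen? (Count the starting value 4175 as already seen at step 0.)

5

4175 → 4² + 1² + 7² + 5² = 91
91 → 9² + 1² = 82
82 → 8² + 2² = 68
68 → 6² + 8² = 100
100 → 1² + 0² + 0² = 1  — reached 1.
That took 5 steps.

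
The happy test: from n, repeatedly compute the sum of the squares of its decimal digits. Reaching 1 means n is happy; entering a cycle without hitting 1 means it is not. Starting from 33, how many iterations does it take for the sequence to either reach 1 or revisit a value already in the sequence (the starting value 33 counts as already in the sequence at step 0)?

33 → 3² + 3² = 9 + 9 = 18
18 → 1² + 8² = 1 + 64 = 65
65 → 6² + 5² = 36 + 25 = 61
61 → 6² + 1² = 36 + 1 = 37
37 → 3² + 7² = 9 + 49 = 58
58 → 5² + 8² = 25 + 64 = 89
89 → 8² + 9² = 64 + 81 = 145
145 → 1² + 4² + 5² = 1 + 16 + 25 = 42
42 → 4² + 2² = 16 + 4 = 20
20 → 2² + 0² = 4 + 0 = 4
4 → 4² = 16
16 → 1² + 6² = 1 + 36 = 37  — 37 repeats.
That took 12 steps.

12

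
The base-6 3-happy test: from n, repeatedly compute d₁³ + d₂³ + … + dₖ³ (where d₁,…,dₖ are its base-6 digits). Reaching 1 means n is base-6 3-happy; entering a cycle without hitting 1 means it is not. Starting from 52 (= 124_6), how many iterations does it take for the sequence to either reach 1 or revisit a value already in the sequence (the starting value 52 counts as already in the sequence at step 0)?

52 = (1,2,4)_6 → 1³ + 2³ + 4³ = 73
73 = (2,0,1)_6 → 2³ + 0³ + 1³ = 9
9 = (1,3)_6 → 1³ + 3³ = 28
28 = (4,4)_6 → 4³ + 4³ = 128
128 = (3,3,2)_6 → 3³ + 3³ + 2³ = 62
62 = (1,4,2)_6 → 1³ + 4³ + 2³ = 73  — 73 repeats.
That took 6 steps.

6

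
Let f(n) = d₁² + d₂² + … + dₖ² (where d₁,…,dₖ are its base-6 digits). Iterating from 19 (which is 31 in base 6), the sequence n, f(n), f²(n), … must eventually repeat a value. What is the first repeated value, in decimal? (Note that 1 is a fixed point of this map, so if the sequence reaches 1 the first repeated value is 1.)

17

19 = (3,1)_6 → 3² + 1² = 10
10 = (1,4)_6 → 1² + 4² = 17
17 = (2,5)_6 → 2² + 5² = 29
29 = (4,5)_6 → 4² + 5² = 41
41 = (1,0,5)_6 → 1² + 0² + 5² = 26
26 = (4,2)_6 → 4² + 2² = 20
20 = (3,2)_6 → 3² + 2² = 13
13 = (2,1)_6 → 2² + 1² = 5
5 = (5)_6 → 5² = 25
25 = (4,1)_6 → 4² + 1² = 17  — 17 already appeared earlier.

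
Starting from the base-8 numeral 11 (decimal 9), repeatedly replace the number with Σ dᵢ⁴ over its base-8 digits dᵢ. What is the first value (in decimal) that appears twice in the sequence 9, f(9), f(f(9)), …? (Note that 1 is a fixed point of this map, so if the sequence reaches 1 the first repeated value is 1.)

16

9 = (1,1)_8 → 2
2 = (2)_8 → 16
16 = (2,0)_8 → 16  — 16 already appeared earlier.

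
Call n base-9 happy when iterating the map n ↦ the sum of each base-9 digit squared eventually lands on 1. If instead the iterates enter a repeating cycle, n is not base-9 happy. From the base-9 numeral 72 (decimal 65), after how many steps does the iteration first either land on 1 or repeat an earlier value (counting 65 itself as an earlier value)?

65 = (7,2)_9 → 7² + 2² = 49 + 4 = 53
53 = (5,8)_9 → 5² + 8² = 25 + 64 = 89
89 = (1,0,8)_9 → 1² + 0² + 8² = 1 + 0 + 64 = 65  — 65 repeats.
That took 3 steps.

3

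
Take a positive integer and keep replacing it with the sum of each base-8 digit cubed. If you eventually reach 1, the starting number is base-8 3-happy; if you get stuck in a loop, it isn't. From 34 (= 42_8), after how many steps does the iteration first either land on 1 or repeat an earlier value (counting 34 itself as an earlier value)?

4

34 = (4,2)_8 → 4³ + 2³ = 72
72 = (1,1,0)_8 → 1³ + 1³ + 0³ = 2
2 = (2)_8 → 2³ = 8
8 = (1,0)_8 → 1³ + 0³ = 1  — reached 1.
That took 4 steps.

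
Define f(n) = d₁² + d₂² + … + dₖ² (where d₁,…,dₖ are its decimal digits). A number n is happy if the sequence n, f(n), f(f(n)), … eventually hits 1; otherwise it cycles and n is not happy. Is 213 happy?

not happy

213 → 2² + 1² + 3² = 14
14 → 1² + 4² = 17
17 → 1² + 7² = 50
50 → 5² + 0² = 25
25 → 2² + 5² = 29
29 → 2² + 9² = 85
85 → 8² + 5² = 89
89 → 8² + 9² = 145
145 → 1² + 4² + 5² = 42
42 → 4² + 2² = 20
20 → 2² + 0² = 4
4 → 4² = 16
16 → 1² + 6² = 37
37 → 3² + 7² = 58
58 → 5² + 8² = 89  — 89 already seen; the sequence cycles without reaching 1.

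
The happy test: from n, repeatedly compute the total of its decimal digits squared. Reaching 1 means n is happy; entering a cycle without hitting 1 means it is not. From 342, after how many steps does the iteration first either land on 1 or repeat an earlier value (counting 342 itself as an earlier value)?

342 → 3² + 4² + 2² = 9 + 16 + 4 = 29
29 → 2² + 9² = 4 + 81 = 85
85 → 8² + 5² = 64 + 25 = 89
89 → 8² + 9² = 64 + 81 = 145
145 → 1² + 4² + 5² = 1 + 16 + 25 = 42
42 → 4² + 2² = 16 + 4 = 20
20 → 2² + 0² = 4 + 0 = 4
4 → 4² = 16
16 → 1² + 6² = 1 + 36 = 37
37 → 3² + 7² = 9 + 49 = 58
58 → 5² + 8² = 25 + 64 = 89  — 89 repeats.
That took 11 steps.

11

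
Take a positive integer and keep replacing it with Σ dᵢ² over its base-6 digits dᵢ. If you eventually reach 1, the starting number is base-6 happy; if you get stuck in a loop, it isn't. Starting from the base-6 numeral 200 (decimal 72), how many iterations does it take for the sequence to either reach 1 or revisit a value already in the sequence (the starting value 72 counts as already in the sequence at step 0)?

11

72 = (2,0,0)_6 → 2² + 0² + 0² = 4 + 0 + 0 = 4
4 = (4)_6 → 4² = 16
16 = (2,4)_6 → 2² + 4² = 4 + 16 = 20
20 = (3,2)_6 → 3² + 2² = 9 + 4 = 13
13 = (2,1)_6 → 2² + 1² = 4 + 1 = 5
5 = (5)_6 → 5² = 25
25 = (4,1)_6 → 4² + 1² = 16 + 1 = 17
17 = (2,5)_6 → 2² + 5² = 4 + 25 = 29
29 = (4,5)_6 → 4² + 5² = 16 + 25 = 41
41 = (1,0,5)_6 → 1² + 0² + 5² = 1 + 0 + 25 = 26
26 = (4,2)_6 → 4² + 2² = 16 + 4 = 20  — 20 repeats.
That took 11 steps.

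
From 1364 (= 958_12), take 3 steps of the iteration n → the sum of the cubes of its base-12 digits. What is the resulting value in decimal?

1364 = (9,5,8)_12 → 9³ + 5³ + 8³ = 729 + 125 + 512 = 1366
1366 = (9,5,10)_12 → 9³ + 5³ + 10³ = 729 + 125 + 1000 = 1854
1854 = (1,0,10,6)_12 → 1³ + 0³ + 10³ + 6³ = 1 + 0 + 1000 + 216 = 1217

1217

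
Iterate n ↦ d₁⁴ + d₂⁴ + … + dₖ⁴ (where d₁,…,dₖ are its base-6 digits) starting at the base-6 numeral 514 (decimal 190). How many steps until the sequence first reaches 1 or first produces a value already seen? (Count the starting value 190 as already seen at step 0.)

13

190 = (5,1,4)_6 → 5⁴ + 1⁴ + 4⁴ = 882
882 = (4,0,3,0)_6 → 4⁴ + 0⁴ + 3⁴ + 0⁴ = 337
337 = (1,3,2,1)_6 → 1⁴ + 3⁴ + 2⁴ + 1⁴ = 99
99 = (2,4,3)_6 → 2⁴ + 4⁴ + 3⁴ = 353
353 = (1,3,4,5)_6 → 1⁴ + 3⁴ + 4⁴ + 5⁴ = 963
963 = (4,2,4,3)_6 → 4⁴ + 2⁴ + 4⁴ + 3⁴ = 609
609 = (2,4,5,3)_6 → 2⁴ + 4⁴ + 5⁴ + 3⁴ = 978
978 = (4,3,1,0)_6 → 4⁴ + 3⁴ + 1⁴ + 0⁴ = 338
338 = (1,3,2,2)_6 → 1⁴ + 3⁴ + 2⁴ + 2⁴ = 114
114 = (3,1,0)_6 → 3⁴ + 1⁴ + 0⁴ = 82
82 = (2,1,4)_6 → 2⁴ + 1⁴ + 4⁴ = 273
273 = (1,1,3,3)_6 → 1⁴ + 1⁴ + 3⁴ + 3⁴ = 164
164 = (4,3,2)_6 → 4⁴ + 3⁴ + 2⁴ = 353  — 353 repeats.
That took 13 steps.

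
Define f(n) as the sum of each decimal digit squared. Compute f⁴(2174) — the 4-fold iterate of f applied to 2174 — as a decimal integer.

2174 → 2² + 1² + 7² + 4² = 70
70 → 7² + 0² = 49
49 → 4² + 9² = 97
97 → 9² + 7² = 130

130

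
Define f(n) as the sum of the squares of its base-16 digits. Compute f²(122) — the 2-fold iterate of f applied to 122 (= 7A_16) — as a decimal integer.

122 = (7,10)_16 → 149
149 = (9,5)_16 → 106

106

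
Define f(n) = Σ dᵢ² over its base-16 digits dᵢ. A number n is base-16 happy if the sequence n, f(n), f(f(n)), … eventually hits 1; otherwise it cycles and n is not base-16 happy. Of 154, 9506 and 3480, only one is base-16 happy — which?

154: 154 → 181 → 146 → 85 → 50 → 13 → 169 → 181  — repeats 181 (not base-16 happy)
9506: 9506 → 37 → 29 → 170 → 200 → 208 → 169 → 181 → 146 → 85 → 50 → 13 → 169  — repeats 169 (not base-16 happy)
3480: 3480 → 314 → 110 → 232 → 260 → 17 → 2 → 4 → 16 → 1  — reaches 1 (base-16 happy)

3480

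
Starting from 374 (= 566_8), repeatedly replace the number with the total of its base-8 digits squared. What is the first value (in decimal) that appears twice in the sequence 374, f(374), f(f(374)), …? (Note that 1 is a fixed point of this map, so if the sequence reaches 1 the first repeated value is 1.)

1

374 = (5,6,6)_8 → 5² + 6² + 6² = 97
97 = (1,4,1)_8 → 1² + 4² + 1² = 18
18 = (2,2)_8 → 2² + 2² = 8
8 = (1,0)_8 → 1² + 0² = 1  — reached the fixed point 1.
1 → 1, so 1 is the first repeated value.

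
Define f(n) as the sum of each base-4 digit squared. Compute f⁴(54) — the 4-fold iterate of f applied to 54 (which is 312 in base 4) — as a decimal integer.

8

54 = (3,1,2)_4 → 3² + 1² + 2² = 9 + 1 + 4 = 14
14 = (3,2)_4 → 3² + 2² = 9 + 4 = 13
13 = (3,1)_4 → 3² + 1² = 9 + 1 = 10
10 = (2,2)_4 → 2² + 2² = 4 + 4 = 8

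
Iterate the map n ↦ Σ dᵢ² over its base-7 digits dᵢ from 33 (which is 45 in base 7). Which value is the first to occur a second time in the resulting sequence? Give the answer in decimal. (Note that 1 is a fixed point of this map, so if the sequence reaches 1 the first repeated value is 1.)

33 = (4,5)_7 → 4² + 5² = 16 + 25 = 41
41 = (5,6)_7 → 5² + 6² = 25 + 36 = 61
61 = (1,1,5)_7 → 1² + 1² + 5² = 1 + 1 + 25 = 27
27 = (3,6)_7 → 3² + 6² = 9 + 36 = 45
45 = (6,3)_7 → 6² + 3² = 36 + 9 = 45  — 45 already appeared earlier.

45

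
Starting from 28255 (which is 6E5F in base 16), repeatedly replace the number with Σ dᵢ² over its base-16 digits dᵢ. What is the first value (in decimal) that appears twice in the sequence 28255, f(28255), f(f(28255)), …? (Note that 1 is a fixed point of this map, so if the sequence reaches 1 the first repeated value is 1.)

169

28255 = (6,14,5,15)_16 → 482
482 = (1,14,2)_16 → 201
201 = (12,9)_16 → 225
225 = (14,1)_16 → 197
197 = (12,5)_16 → 169
169 = (10,9)_16 → 181
181 = (11,5)_16 → 146
146 = (9,2)_16 → 85
85 = (5,5)_16 → 50
50 = (3,2)_16 → 13
13 = (13)_16 → 169  — 169 already appeared earlier.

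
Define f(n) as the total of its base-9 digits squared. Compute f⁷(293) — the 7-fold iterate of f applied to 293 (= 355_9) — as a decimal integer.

293 = (3,5,5)_9 → 59
59 = (6,5)_9 → 61
61 = (6,7)_9 → 85
85 = (1,0,4)_9 → 17
17 = (1,8)_9 → 65
65 = (7,2)_9 → 53
53 = (5,8)_9 → 89

89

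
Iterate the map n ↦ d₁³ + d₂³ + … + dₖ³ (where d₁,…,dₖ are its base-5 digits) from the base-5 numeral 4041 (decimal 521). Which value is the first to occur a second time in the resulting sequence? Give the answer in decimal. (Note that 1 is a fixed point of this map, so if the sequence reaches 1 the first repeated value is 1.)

521 = (4,0,4,1)_5 → 129
129 = (1,0,0,4)_5 → 65
65 = (2,3,0)_5 → 35
35 = (1,2,0)_5 → 9
9 = (1,4)_5 → 65  — 65 already appeared earlier.

65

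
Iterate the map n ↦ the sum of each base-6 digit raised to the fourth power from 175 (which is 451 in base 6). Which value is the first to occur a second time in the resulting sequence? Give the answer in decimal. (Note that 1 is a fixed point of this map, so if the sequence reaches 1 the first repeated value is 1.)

353

175 = (4,5,1)_6 → 4⁴ + 5⁴ + 1⁴ = 256 + 625 + 1 = 882
882 = (4,0,3,0)_6 → 4⁴ + 0⁴ + 3⁴ + 0⁴ = 256 + 0 + 81 + 0 = 337
337 = (1,3,2,1)_6 → 1⁴ + 3⁴ + 2⁴ + 1⁴ = 1 + 81 + 16 + 1 = 99
99 = (2,4,3)_6 → 2⁴ + 4⁴ + 3⁴ = 16 + 256 + 81 = 353
353 = (1,3,4,5)_6 → 1⁴ + 3⁴ + 4⁴ + 5⁴ = 1 + 81 + 256 + 625 = 963
963 = (4,2,4,3)_6 → 4⁴ + 2⁴ + 4⁴ + 3⁴ = 256 + 16 + 256 + 81 = 609
609 = (2,4,5,3)_6 → 2⁴ + 4⁴ + 5⁴ + 3⁴ = 16 + 256 + 625 + 81 = 978
978 = (4,3,1,0)_6 → 4⁴ + 3⁴ + 1⁴ + 0⁴ = 256 + 81 + 1 + 0 = 338
338 = (1,3,2,2)_6 → 1⁴ + 3⁴ + 2⁴ + 2⁴ = 1 + 81 + 16 + 16 = 114
114 = (3,1,0)_6 → 3⁴ + 1⁴ + 0⁴ = 81 + 1 + 0 = 82
82 = (2,1,4)_6 → 2⁴ + 1⁴ + 4⁴ = 16 + 1 + 256 = 273
273 = (1,1,3,3)_6 → 1⁴ + 1⁴ + 3⁴ + 3⁴ = 1 + 1 + 81 + 81 = 164
164 = (4,3,2)_6 → 4⁴ + 3⁴ + 2⁴ = 256 + 81 + 16 = 353  — 353 already appeared earlier.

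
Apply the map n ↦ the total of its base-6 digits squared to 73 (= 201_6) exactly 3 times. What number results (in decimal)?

17

73 = (2,0,1)_6 → 2² + 0² + 1² = 4 + 0 + 1 = 5
5 = (5)_6 → 5² = 25
25 = (4,1)_6 → 4² + 1² = 16 + 1 = 17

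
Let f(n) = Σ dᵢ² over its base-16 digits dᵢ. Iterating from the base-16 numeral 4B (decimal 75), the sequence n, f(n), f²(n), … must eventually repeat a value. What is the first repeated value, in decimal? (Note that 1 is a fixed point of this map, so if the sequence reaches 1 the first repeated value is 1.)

169

75 = (4,11)_16 → 4² + 11² = 137
137 = (8,9)_16 → 8² + 9² = 145
145 = (9,1)_16 → 9² + 1² = 82
82 = (5,2)_16 → 5² + 2² = 29
29 = (1,13)_16 → 1² + 13² = 170
170 = (10,10)_16 → 10² + 10² = 200
200 = (12,8)_16 → 12² + 8² = 208
208 = (13,0)_16 → 13² + 0² = 169
169 = (10,9)_16 → 10² + 9² = 181
181 = (11,5)_16 → 11² + 5² = 146
146 = (9,2)_16 → 9² + 2² = 85
85 = (5,5)_16 → 5² + 5² = 50
50 = (3,2)_16 → 3² + 2² = 13
13 = (13)_16 → 13² = 169  — 169 already appeared earlier.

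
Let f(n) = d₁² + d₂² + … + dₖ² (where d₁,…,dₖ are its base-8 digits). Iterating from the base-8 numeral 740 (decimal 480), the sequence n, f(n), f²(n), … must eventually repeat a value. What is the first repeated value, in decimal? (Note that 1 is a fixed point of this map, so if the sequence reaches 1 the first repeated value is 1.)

4

480 = (7,4,0)_8 → 7² + 4² + 0² = 49 + 16 + 0 = 65
65 = (1,0,1)_8 → 1² + 0² + 1² = 1 + 0 + 1 = 2
2 = (2)_8 → 2² = 4
4 = (4)_8 → 4² = 16
16 = (2,0)_8 → 2² + 0² = 4 + 0 = 4  — 4 already appeared earlier.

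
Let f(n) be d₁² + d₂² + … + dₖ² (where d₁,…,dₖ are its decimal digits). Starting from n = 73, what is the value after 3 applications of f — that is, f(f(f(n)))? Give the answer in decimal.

73 → 58
58 → 89
89 → 145

145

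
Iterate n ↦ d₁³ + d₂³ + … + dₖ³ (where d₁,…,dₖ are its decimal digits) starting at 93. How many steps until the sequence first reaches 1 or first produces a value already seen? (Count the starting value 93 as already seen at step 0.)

93 → 9³ + 3³ = 729 + 27 = 756
756 → 7³ + 5³ + 6³ = 343 + 125 + 216 = 684
684 → 6³ + 8³ + 4³ = 216 + 512 + 64 = 792
792 → 7³ + 9³ + 2³ = 343 + 729 + 8 = 1080
1080 → 1³ + 0³ + 8³ + 0³ = 1 + 0 + 512 + 0 = 513
513 → 5³ + 1³ + 3³ = 125 + 1 + 27 = 153
153 → 1³ + 5³ + 3³ = 1 + 125 + 27 = 153  — 153 repeats.
That took 7 steps.

7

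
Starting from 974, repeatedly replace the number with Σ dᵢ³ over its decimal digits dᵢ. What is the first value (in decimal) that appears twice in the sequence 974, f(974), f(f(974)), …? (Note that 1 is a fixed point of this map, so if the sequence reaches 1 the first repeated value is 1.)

974 → 1136
1136 → 245
245 → 197
197 → 1073
1073 → 371
371 → 371  — 371 already appeared earlier.

371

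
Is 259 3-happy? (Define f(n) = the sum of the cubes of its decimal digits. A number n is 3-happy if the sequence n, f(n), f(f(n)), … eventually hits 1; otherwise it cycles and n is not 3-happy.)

259 → 2³ + 5³ + 9³ = 862
862 → 8³ + 6³ + 2³ = 736
736 → 7³ + 3³ + 6³ = 586
586 → 5³ + 8³ + 6³ = 853
853 → 8³ + 5³ + 3³ = 664
664 → 6³ + 6³ + 4³ = 496
496 → 4³ + 9³ + 6³ = 1009
1009 → 1³ + 0³ + 0³ + 9³ = 730
730 → 7³ + 3³ + 0³ = 370
370 → 3³ + 7³ + 0³ = 370  — 370 already seen; the sequence cycles without reaching 1.

not 3-happy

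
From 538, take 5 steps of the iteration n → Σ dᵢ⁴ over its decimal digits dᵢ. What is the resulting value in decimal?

7938

538 → 5⁴ + 3⁴ + 8⁴ = 625 + 81 + 4096 = 4802
4802 → 4⁴ + 8⁴ + 0⁴ + 2⁴ = 256 + 4096 + 0 + 16 = 4368
4368 → 4⁴ + 3⁴ + 6⁴ + 8⁴ = 256 + 81 + 1296 + 4096 = 5729
5729 → 5⁴ + 7⁴ + 2⁴ + 9⁴ = 625 + 2401 + 16 + 6561 = 9603
9603 → 9⁴ + 6⁴ + 0⁴ + 3⁴ = 6561 + 1296 + 0 + 81 = 7938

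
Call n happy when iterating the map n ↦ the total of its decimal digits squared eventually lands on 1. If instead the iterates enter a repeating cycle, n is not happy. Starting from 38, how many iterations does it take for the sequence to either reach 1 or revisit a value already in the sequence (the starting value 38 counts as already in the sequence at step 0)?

38 → 3² + 8² = 73
73 → 7² + 3² = 58
58 → 5² + 8² = 89
89 → 8² + 9² = 145
145 → 1² + 4² + 5² = 42
42 → 4² + 2² = 20
20 → 2² + 0² = 4
4 → 4² = 16
16 → 1² + 6² = 37
37 → 3² + 7² = 58  — 58 repeats.
That took 10 steps.

10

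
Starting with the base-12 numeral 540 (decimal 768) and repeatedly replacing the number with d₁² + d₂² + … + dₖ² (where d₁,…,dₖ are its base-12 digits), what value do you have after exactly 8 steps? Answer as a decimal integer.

768 = (5,4,0)_12 → 5² + 4² + 0² = 25 + 16 + 0 = 41
41 = (3,5)_12 → 3² + 5² = 9 + 25 = 34
34 = (2,10)_12 → 2² + 10² = 4 + 100 = 104
104 = (8,8)_12 → 8² + 8² = 64 + 64 = 128
128 = (10,8)_12 → 10² + 8² = 100 + 64 = 164
164 = (1,1,8)_12 → 1² + 1² + 8² = 1 + 1 + 64 = 66
66 = (5,6)_12 → 5² + 6² = 25 + 36 = 61
61 = (5,1)_12 → 5² + 1² = 25 + 1 = 26

26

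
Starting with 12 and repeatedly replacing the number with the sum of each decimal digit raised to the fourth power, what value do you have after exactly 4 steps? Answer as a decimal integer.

8208

12 → 1⁴ + 2⁴ = 17
17 → 1⁴ + 7⁴ = 2402
2402 → 2⁴ + 4⁴ + 0⁴ + 2⁴ = 288
288 → 2⁴ + 8⁴ + 8⁴ = 8208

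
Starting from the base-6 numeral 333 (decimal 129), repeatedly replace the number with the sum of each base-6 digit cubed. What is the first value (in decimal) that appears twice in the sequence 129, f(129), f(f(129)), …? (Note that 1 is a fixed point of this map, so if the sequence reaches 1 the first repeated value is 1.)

1

129 = (3,3,3)_6 → 3³ + 3³ + 3³ = 81
81 = (2,1,3)_6 → 2³ + 1³ + 3³ = 36
36 = (1,0,0)_6 → 1³ + 0³ + 0³ = 1  — reached the fixed point 1.
1 → 1, so 1 is the first repeated value.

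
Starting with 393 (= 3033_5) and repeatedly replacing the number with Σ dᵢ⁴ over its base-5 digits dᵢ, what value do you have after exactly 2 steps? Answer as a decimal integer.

419

393 = (3,0,3,3)_5 → 243
243 = (1,4,3,3)_5 → 419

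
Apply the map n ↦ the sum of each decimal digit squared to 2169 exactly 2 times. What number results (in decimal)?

9

2169 → 2² + 1² + 6² + 9² = 4 + 1 + 36 + 81 = 122
122 → 1² + 2² + 2² = 1 + 4 + 4 = 9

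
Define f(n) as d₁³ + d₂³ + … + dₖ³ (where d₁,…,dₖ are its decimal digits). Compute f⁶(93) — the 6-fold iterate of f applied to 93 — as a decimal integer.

153

93 → 9³ + 3³ = 756
756 → 7³ + 5³ + 6³ = 684
684 → 6³ + 8³ + 4³ = 792
792 → 7³ + 9³ + 2³ = 1080
1080 → 1³ + 0³ + 8³ + 0³ = 513
513 → 5³ + 1³ + 3³ = 153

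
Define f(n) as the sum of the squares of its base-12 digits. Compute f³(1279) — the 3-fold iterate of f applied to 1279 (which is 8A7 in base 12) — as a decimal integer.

1279 = (8,10,7)_12 → 213
213 = (1,5,9)_12 → 107
107 = (8,11)_12 → 185

185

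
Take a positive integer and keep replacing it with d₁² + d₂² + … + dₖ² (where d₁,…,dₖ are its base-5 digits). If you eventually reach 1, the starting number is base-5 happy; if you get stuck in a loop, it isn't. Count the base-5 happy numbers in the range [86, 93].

2

86: 86 → 14 → 20 → 16 → 10 → 4 → 16  — not base-5 happy
87: 87 → 17 → 13 → 13  — not base-5 happy
88: 88 → 22 → 20 → 16 → 10 → 4 → 16  — not base-5 happy
89: 89 → 29 → 17 → 13 → 13  — not base-5 happy
90: 90 → 18 → 18  — not base-5 happy
91: 91 → 19 → 25 → 1  — base-5 happy
92: 92 → 22 → 20 → 16 → 10 → 4 → 16  — not base-5 happy
93: 93 → 27 → 5 → 1  — base-5 happy
base-5 happy: 91, 93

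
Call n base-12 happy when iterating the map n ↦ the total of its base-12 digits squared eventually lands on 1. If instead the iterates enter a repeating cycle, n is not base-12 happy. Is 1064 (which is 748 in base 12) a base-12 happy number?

not base-12 happy

1064 = (7,4,8)_12 → 7² + 4² + 8² = 129
129 = (10,9)_12 → 10² + 9² = 181
181 = (1,3,1)_12 → 1² + 3² + 1² = 11
11 = (11)_12 → 11² = 121
121 = (10,1)_12 → 10² + 1² = 101
101 = (8,5)_12 → 8² + 5² = 89
89 = (7,5)_12 → 7² + 5² = 74
74 = (6,2)_12 → 6² + 2² = 40
40 = (3,4)_12 → 3² + 4² = 25
25 = (2,1)_12 → 2² + 1² = 5
5 = (5)_12 → 5² = 25  — 25 already seen; the sequence cycles without reaching 1.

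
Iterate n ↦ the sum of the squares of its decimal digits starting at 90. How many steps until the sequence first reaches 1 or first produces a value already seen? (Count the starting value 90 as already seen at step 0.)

90 → 9² + 0² = 81
81 → 8² + 1² = 65
65 → 6² + 5² = 61
61 → 6² + 1² = 37
37 → 3² + 7² = 58
58 → 5² + 8² = 89
89 → 8² + 9² = 145
145 → 1² + 4² + 5² = 42
42 → 4² + 2² = 20
20 → 2² + 0² = 4
4 → 4² = 16
16 → 1² + 6² = 37  — 37 repeats.
That took 12 steps.

12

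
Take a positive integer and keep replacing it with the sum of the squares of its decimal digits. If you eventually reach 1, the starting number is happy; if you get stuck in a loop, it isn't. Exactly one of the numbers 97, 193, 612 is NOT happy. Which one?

612

97: 97 → 130 → 10 → 1  — reaches 1 (happy)
193: 193 → 91 → 82 → 68 → 100 → 1  — reaches 1 (happy)
612: 612 → 41 → 17 → 50 → 25 → 29 → 85 → 89 → 145 → 42 → 20 → 4 → 16 → 37 → 58 → 89  — repeats 89 (not happy)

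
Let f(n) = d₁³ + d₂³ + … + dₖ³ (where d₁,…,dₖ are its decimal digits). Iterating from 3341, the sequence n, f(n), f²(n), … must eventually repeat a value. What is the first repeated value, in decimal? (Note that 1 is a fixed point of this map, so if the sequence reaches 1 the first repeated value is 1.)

3341 → 119
119 → 731
731 → 371
371 → 371  — 371 already appeared earlier.

371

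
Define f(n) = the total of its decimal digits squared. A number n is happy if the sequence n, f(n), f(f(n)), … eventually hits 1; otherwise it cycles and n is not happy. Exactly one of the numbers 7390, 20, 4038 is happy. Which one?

7390: 7390 → 139 → 91 → 82 → 68 → 100 → 1  — reaches 1 (happy)
20: 20 → 4 → 16 → 37 → 58 → 89 → 145 → 42 → 20  — repeats 20 (not happy)
4038: 4038 → 89 → 145 → 42 → 20 → 4 → 16 → 37 → 58 → 89  — repeats 89 (not happy)

7390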